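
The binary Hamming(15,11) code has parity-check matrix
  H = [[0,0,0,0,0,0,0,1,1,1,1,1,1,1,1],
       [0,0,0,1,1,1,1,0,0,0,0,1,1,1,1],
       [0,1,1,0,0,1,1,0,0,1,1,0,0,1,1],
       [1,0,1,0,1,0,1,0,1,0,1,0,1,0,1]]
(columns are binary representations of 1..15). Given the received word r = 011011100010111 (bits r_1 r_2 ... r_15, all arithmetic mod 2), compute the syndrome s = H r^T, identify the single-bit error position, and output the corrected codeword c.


s = (0, 0, 1, 0)^T, error position = 2, corrected codeword c = 001011100010111

Compute s = H r^T mod 2 one row at a time:
  s_1 = 0 + 0 + 0 + 1 + 0 + 1 + 1 + 1 = 4 ≡ 0 (mod 2).
  s_2 = 0 + 1 + 1 + 1 + 0 + 1 + 1 + 1 = 6 ≡ 0 (mod 2).
  s_3 = 1 + 1 + 1 + 1 + 0 + 1 + 1 + 1 = 7 ≡ 1 (mod 2).
  s_4 = 0 + 1 + 1 + 1 + 0 + 1 + 1 + 1 = 6 ≡ 0 (mod 2).
s = (0, 0, 1, 0)^T — this equals column 2 of H (binary 0010), so error is at position 2.
Correct: flip bit 2 of r = 011011100010111 to get c = 001011100010111.


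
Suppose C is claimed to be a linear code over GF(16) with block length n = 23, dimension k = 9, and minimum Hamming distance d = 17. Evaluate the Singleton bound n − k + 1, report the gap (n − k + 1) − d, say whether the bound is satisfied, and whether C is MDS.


Singleton RHS = n − k + 1 = 15, slack = -2, bound violated (no such code; not MDS).

Singleton bound: d ≤ n − k + 1.
Here n = 23, k = 9, so n − k + 1 = 15.
Given d = 17, check d ≤ 15: NO.
Slack = (n − k + 1) − d = -2.
The slack is negative: d = 17 exceeds n − k + 1 = 15 by 2, so the Singleton bound is violated and no linear [23, 9, 17]_16 code can exist. In particular it is not MDS (MDS requires d = n − k + 1 exactly).
Description: the claimed parameters are [23, 9, 17]_16; such a code would be impossible (violates the Singleton bound).


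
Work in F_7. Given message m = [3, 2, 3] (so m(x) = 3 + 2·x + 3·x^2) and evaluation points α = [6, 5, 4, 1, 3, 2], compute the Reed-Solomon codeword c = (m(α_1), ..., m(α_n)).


c = [4, 4, 3, 1, 1, 5]

Message polynomial: m(x) = 3 + 2·x + 3·x^2 (mod 7).
For each evaluation point α_i, compute m(α_i) mod 7:
  α_1 = 6: Horner steps 3 → 6 → 4, so m(6) = 4.
  α_2 = 5: Horner steps 3 → 3 → 4, so m(5) = 4.
  α_3 = 4: Horner steps 3 → 0 → 3, so m(4) = 3.
  α_4 = 1: Horner steps 3 → 5 → 1, so m(1) = 1.
  α_5 = 3: Horner steps 3 → 4 → 1, so m(3) = 1.
  α_6 = 2: Horner steps 3 → 1 → 5, so m(2) = 5.
Codeword c = [4, 4, 3, 1, 1, 5] ∈ F_7^6.


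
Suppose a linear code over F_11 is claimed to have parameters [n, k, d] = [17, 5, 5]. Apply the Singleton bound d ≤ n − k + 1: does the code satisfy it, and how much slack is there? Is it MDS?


Singleton RHS = n − k + 1 = 13, slack = 8, bound satisfied, not MDS.

Singleton bound: d ≤ n − k + 1.
Here n = 17, k = 5, so n − k + 1 = 13.
Given d = 5, check d ≤ 13: YES.
Slack = (n − k + 1) − d = 8.
The code is NOT MDS (slack = 8 > 0).
Description: the claimed parameters are [17, 5, 5]_11; such a code would be non-MDS.


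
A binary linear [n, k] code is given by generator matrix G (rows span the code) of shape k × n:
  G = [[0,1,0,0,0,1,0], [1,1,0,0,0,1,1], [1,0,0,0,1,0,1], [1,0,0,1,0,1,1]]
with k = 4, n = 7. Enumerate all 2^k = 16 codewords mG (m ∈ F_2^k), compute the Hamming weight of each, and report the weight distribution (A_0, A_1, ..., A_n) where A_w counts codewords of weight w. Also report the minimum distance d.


Weight distribution: A_0 = 1, A_1 = 1, A_2 = 4, A_3 = 4, A_4 = 3, A_5 = 3. Minimum distance d = 1.

Enumerate all 2^4 = 16 messages m ∈ F_2^4.
For each, compute codeword c = mG in F_2^7, then tally its weight.
  m = 0000 → c = 0000000, weight = 0.
  m = 1000 → c = 0100010, weight = 2.
  m = 0100 → c = 1100011, weight = 4.
  m = 1100 → c = 1000001, weight = 2.
  m = 0010 → c = 1000101, weight = 3.
  m = 1010 → c = 1100111, weight = 5.
  m = 0110 → c = 0100110, weight = 3.
  m = 1110 → c = 0000100, weight = 1.
  m = 0001 → c = 1001011, weight = 4.
  m = 1001 → c = 1101001, weight = 4.
  m = 0101 → c = 0101000, weight = 2.
  m = 1101 → c = 0001010, weight = 2.
  m = 0011 → c = 0001110, weight = 3.
  m = 1011 → c = 0101100, weight = 3.
  m = 0111 → c = 1101101, weight = 5.
  m = 1111 → c = 1001111, weight = 5.
Tally weights:
  weight 0: 1 codewords.
  weight 1: 1 codewords.
  weight 2: 4 codewords.
  weight 3: 4 codewords.
  weight 4: 3 codewords.
  weight 5: 3 codewords.
Minimum distance d = smallest w > 0 with A_w > 0 = 1.
Sanity: Σ A_w = 16 = 2^4 = 16 ✓.


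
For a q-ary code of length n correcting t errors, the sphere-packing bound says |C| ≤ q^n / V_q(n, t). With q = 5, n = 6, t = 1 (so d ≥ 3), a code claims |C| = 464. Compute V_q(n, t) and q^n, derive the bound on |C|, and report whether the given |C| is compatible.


V_q(n, t) = 25, q^n = 15625, Hamming bound = 625, |C| = 464 ≤ bound (satisfied).

Step 1: Compute V_q(n, t) = Σ_{j=0}^1 C(n, j) (q−1)^j.
  j = 0: C(6,0)·(4)^0 = 1·1 = 1.
  j = 1: C(6,1)·(4)^1 = 6·4 = 24.
  V_q(n, t) = 1 + 24 = 25.
Step 2: q^n = 5^6 = 15625.
Step 3: Hamming bound ⌊q^n / V_q(n,t)⌋ = ⌊15625/25⌋ = 625.
Step 4: Compare |C| = 464 to 625: satisfied.
The claimed |C| lies below the Hamming bound.


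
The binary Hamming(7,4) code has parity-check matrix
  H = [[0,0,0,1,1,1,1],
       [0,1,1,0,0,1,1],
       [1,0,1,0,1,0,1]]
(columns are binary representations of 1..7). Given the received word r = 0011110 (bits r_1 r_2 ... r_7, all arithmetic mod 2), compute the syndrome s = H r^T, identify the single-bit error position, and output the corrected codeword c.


s = (1, 0, 0)^T, error position = 4, corrected codeword c = 0010110

Compute s = H r^T mod 2 one row at a time:
  s_1 = 1 + 1 + 1 + 0 = 3 ≡ 1 (mod 2).
  s_2 = 0 + 1 + 1 + 0 = 2 ≡ 0 (mod 2).
  s_3 = 0 + 1 + 1 + 0 = 2 ≡ 0 (mod 2).
s = (1, 0, 0)^T — this equals column 4 of H (binary 100), so error is at position 4.
Correct: flip bit 4 of r = 0011110 to get c = 0010110.


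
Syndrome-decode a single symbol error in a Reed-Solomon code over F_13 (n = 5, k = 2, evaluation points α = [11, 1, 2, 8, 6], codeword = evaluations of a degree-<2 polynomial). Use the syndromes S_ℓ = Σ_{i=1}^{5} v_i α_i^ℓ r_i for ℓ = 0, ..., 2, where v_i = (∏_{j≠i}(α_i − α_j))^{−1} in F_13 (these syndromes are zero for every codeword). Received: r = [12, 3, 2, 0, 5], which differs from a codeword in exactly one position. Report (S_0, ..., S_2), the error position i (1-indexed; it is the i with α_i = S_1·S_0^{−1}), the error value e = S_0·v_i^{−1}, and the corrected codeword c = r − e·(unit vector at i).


S = (8, 8, 8), error at position 2, error magnitude e = 5, c = [12, 11, 2, 0, 5].

Step 1: column multipliers v_i = (∏_{j≠i}(α_i − α_j))^{−1} mod 13.
  i = 1 (α = 11): (11−1)(11−2)(11−8)(11−6) = 10·9·3·5 = 1350 ≡ 11, so v_1 = 11^{−1} = 6 (mod 13).
  i = 2 (α = 1): (1−11)(1−2)(1−8)(1−6) = (−10)·(−1)·(−7)·(−5) = 350 ≡ 12, so v_2 = 12^{−1} = 12 (mod 13).
  i = 3 (α = 2): (2−11)(2−1)(2−8)(2−6) = (−9)·1·(−6)·(−4) = −216 ≡ 5, so v_3 = 5^{−1} = 8 (mod 13).
  i = 4 (α = 8): (8−11)(8−1)(8−2)(8−6) = (−3)·7·6·2 = −252 ≡ 8, so v_4 = 8^{−1} = 5 (mod 13).
  i = 5 (α = 6): (6−11)(6−1)(6−2)(6−8) = (−5)·5·4·(−2) = 200 ≡ 5, so v_5 = 5^{−1} = 8 (mod 13).
  v = [6, 12, 8, 5, 8].
Step 2: syndromes of r = [12, 3, 2, 0, 5] (all sums mod 13).
  S_0 = Σ v_i r_i = 6·12 + 12·3 + 8·2 + 5·0 + 8·5 = 164 ≡ 8.
  S_1 = Σ v_i α_i r_i = 6·11·12 + 12·1·3 + 8·2·2 + 5·8·0 + 8·6·5 = 1100 ≡ 8.
  α_i^2 mod 13 = [4, 1, 4, 12, 10].
  S_2 = Σ v_i α_i^2 r_i = 6·4·12 + 12·1·3 + 8·4·2 + 5·12·0 + 8·10·5 = 788 ≡ 8.
  S = (8, 8, 8) ≠ 0, so r is not a codeword (an error is present).
Step 3: locate the error. For a single error e at position i, S_ℓ = v_i·e·α_i^ℓ, so α_err = S_1/S_0.
  S_0^{−1} = 8^{−1} = 5 (mod 13), so α_err = 8·5 = 40 ≡ 1 = α_2. Error position i = 2.
  Consistency check: S_2/S_1 = 8·5 = 40 ≡ 1 = α_err ✓ (single-error assumption holds).
Step 4: error magnitude e = S_0/v_2 = S_0·∏_{j≠2}(α_2 − α_j) = 8·12 = 96 ≡ 5 (mod 13).
Step 5: correct position 2: c_2 = r_2 − e = 3 − 5 ≡ 11 (mod 13). Hence c = [12, 11, 2, 0, 5].
  Check: interpolating c through the α_i gives m(x) = 7 + 4·x (degree < 2) with m(α_i) = c_i for every i, so c is indeed a codeword.


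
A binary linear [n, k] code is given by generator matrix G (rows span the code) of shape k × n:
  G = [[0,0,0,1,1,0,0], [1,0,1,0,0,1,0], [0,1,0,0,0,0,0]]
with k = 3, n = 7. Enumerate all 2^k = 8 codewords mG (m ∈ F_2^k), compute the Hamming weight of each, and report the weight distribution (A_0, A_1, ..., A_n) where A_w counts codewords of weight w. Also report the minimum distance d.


Weight distribution: A_0 = 1, A_1 = 1, A_2 = 1, A_3 = 2, A_4 = 1, A_5 = 1, A_6 = 1. Minimum distance d = 1.

Enumerate all 2^3 = 8 messages m ∈ F_2^3.
For each, compute codeword c = mG in F_2^7, then tally its weight.
  m = 000 → c = 0000000, weight = 0.
  m = 100 → c = 0001100, weight = 2.
  m = 010 → c = 1010010, weight = 3.
  m = 110 → c = 1011110, weight = 5.
  m = 001 → c = 0100000, weight = 1.
  m = 101 → c = 0101100, weight = 3.
  m = 011 → c = 1110010, weight = 4.
  m = 111 → c = 1111110, weight = 6.
Tally weights:
  weight 0: 1 codewords.
  weight 1: 1 codewords.
  weight 2: 1 codewords.
  weight 3: 2 codewords.
  weight 4: 1 codewords.
  weight 5: 1 codewords.
  weight 6: 1 codewords.
Minimum distance d = smallest w > 0 with A_w > 0 = 1.
Sanity: Σ A_w = 8 = 2^3 = 8 ✓.


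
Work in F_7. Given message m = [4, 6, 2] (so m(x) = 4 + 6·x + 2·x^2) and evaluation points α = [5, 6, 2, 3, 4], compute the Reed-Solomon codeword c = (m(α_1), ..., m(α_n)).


c = [0, 0, 3, 5, 4]

Message polynomial: m(x) = 4 + 6·x + 2·x^2 (mod 7).
For each evaluation point α_i, compute m(α_i) mod 7:
  α_1 = 5: Horner steps 2 → 2 → 0, so m(5) = 0.
  α_2 = 6: Horner steps 2 → 4 → 0, so m(6) = 0.
  α_3 = 2: Horner steps 2 → 3 → 3, so m(2) = 3.
  α_4 = 3: Horner steps 2 → 5 → 5, so m(3) = 5.
  α_5 = 4: Horner steps 2 → 0 → 4, so m(4) = 4.
Codeword c = [0, 0, 3, 5, 4] ∈ F_7^5.


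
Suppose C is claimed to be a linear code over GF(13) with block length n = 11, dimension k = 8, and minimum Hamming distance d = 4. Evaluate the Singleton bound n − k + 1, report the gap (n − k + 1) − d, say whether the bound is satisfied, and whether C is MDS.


Singleton RHS = n − k + 1 = 4, slack = 0, bound satisfied, MDS.

Singleton bound: d ≤ n − k + 1.
Here n = 11, k = 8, so n − k + 1 = 4.
Given d = 4, check d ≤ 4: YES.
Slack = (n − k + 1) − d = 0.
The code is MDS (slack = 0).
Description: the claimed parameters are [11, 8, 4]_13; such a code would be MDS (meets Singleton bound).


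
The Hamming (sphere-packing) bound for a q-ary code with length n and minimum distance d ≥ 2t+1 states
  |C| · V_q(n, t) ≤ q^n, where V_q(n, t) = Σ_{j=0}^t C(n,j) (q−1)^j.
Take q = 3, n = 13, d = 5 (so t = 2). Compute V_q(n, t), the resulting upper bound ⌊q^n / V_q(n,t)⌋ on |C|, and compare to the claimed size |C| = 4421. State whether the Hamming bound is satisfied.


V_q(n, t) = 339, q^n = 1594323, Hamming bound = 4703, |C| = 4421 ≤ bound (satisfied).

Step 1: Compute V_q(n, t) = Σ_{j=0}^2 C(n, j) (q−1)^j.
  j = 0: C(13,0)·(2)^0 = 1·1 = 1.
  j = 1: C(13,1)·(2)^1 = 13·2 = 26.
  j = 2: C(13,2)·(2)^2 = 78·4 = 312.
  V_q(n, t) = 1 + 26 + 312 = 339.
Step 2: q^n = 3^13 = 1594323.
Step 3: Hamming bound ⌊q^n / V_q(n,t)⌋ = ⌊1594323/339⌋ = 4703.
Step 4: Compare |C| = 4421 to 4703: satisfied.
The claimed |C| lies below the Hamming bound.


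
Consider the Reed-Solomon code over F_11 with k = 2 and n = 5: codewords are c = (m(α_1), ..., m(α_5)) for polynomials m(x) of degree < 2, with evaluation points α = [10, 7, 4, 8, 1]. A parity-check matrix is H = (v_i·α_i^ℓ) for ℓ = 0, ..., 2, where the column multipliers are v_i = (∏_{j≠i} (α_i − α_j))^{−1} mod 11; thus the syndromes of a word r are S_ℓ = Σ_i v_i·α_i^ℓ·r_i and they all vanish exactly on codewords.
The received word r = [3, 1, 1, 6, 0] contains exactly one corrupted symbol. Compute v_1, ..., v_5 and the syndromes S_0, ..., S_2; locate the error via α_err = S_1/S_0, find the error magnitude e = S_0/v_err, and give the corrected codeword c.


S = (1, 7, 5), error at position 2, error magnitude e = 10, c = [3, 2, 1, 6, 0].

Step 1: column multipliers v_i = (∏_{j≠i}(α_i − α_j))^{−1} mod 11.
  i = 1 (α = 10): (10−7)(10−4)(10−8)(10−1) = 3·6·2·9 = 324 ≡ 5, so v_1 = 5^{−1} = 9 (mod 11).
  i = 2 (α = 7): (7−10)(7−4)(7−8)(7−1) = (−3)·3·(−1)·6 = 54 ≡ 10, so v_2 = 10^{−1} = 10 (mod 11).
  i = 3 (α = 4): (4−10)(4−7)(4−8)(4−1) = (−6)·(−3)·(−4)·3 = −216 ≡ 4, so v_3 = 4^{−1} = 3 (mod 11).
  i = 4 (α = 8): (8−10)(8−7)(8−4)(8−1) = (−2)·1·4·7 = −56 ≡ 10, so v_4 = 10^{−1} = 10 (mod 11).
  i = 5 (α = 1): (1−10)(1−7)(1−4)(1−8) = (−9)·(−6)·(−3)·(−7) = 1134 ≡ 1, so v_5 = 1^{−1} = 1 (mod 11).
  v = [9, 10, 3, 10, 1].
Step 2: syndromes of r = [3, 1, 1, 6, 0] (all sums mod 11).
  S_0 = Σ v_i r_i = 9·3 + 10·1 + 3·1 + 10·6 + 1·0 = 100 ≡ 1.
  S_1 = Σ v_i α_i r_i = 9·10·3 + 10·7·1 + 3·4·1 + 10·8·6 + 1·1·0 = 832 ≡ 7.
  α_i^2 mod 11 = [1, 5, 5, 9, 1].
  S_2 = Σ v_i α_i^2 r_i = 9·1·3 + 10·5·1 + 3·5·1 + 10·9·6 + 1·1·0 = 632 ≡ 5.
  S = (1, 7, 5) ≠ 0, so r is not a codeword (an error is present).
Step 3: locate the error. For a single error e at position i, S_ℓ = v_i·e·α_i^ℓ, so α_err = S_1/S_0.
  S_0^{−1} = 1^{−1} = 1 (mod 11), so α_err = 7·1 = 7 ≡ 7 = α_2. Error position i = 2.
  Consistency check: S_2/S_1 = 5·8 = 40 ≡ 7 = α_err ✓ (single-error assumption holds).
Step 4: error magnitude e = S_0/v_2 = S_0·∏_{j≠2}(α_2 − α_j) = 1·10 = 10 ≡ 10 (mod 11).
Step 5: correct position 2: c_2 = r_2 − e = 1 − 10 ≡ 2 (mod 11). Hence c = [3, 2, 1, 6, 0].
  Check: interpolating c through the α_i gives m(x) = 7 + 4·x (degree < 2) with m(α_i) = c_i for every i, so c is indeed a codeword.


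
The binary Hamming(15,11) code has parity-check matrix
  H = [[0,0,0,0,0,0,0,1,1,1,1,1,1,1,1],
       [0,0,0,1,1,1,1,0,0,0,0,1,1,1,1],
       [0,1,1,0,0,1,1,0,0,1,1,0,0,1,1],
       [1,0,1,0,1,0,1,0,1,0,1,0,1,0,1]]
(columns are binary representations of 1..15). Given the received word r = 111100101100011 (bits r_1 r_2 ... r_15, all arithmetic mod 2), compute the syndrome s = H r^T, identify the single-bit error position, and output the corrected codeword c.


s = (0, 0, 0, 1)^T, error position = 1, corrected codeword c = 011100101100011

Compute s = H r^T mod 2 one row at a time:
  s_1 = 0 + 1 + 1 + 0 + 0 + 0 + 1 + 1 = 4 ≡ 0 (mod 2).
  s_2 = 1 + 0 + 0 + 1 + 0 + 0 + 1 + 1 = 4 ≡ 0 (mod 2).
  s_3 = 1 + 1 + 0 + 1 + 1 + 0 + 1 + 1 = 6 ≡ 0 (mod 2).
  s_4 = 1 + 1 + 0 + 1 + 1 + 0 + 0 + 1 = 5 ≡ 1 (mod 2).
s = (0, 0, 0, 1)^T — this equals column 1 of H (binary 0001), so error is at position 1.
Correct: flip bit 1 of r = 111100101100011 to get c = 011100101100011.


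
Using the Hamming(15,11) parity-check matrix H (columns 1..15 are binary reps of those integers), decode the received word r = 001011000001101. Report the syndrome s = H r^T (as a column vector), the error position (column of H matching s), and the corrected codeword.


s = (1, 1, 1, 0)^T, error position = 14, corrected codeword c = 001011000001111

Compute s = H r^T mod 2 one row at a time:
  s_1 = 0 + 0 + 0 + 0 + 1 + 1 + 0 + 1 = 3 ≡ 1 (mod 2).
  s_2 = 0 + 1 + 1 + 0 + 1 + 1 + 0 + 1 = 5 ≡ 1 (mod 2).
  s_3 = 0 + 1 + 1 + 0 + 0 + 0 + 0 + 1 = 3 ≡ 1 (mod 2).
  s_4 = 0 + 1 + 1 + 0 + 0 + 0 + 1 + 1 = 4 ≡ 0 (mod 2).
s = (1, 1, 1, 0)^T — this equals column 14 of H (binary 1110), so error is at position 14.
Correct: flip bit 14 of r = 001011000001101 to get c = 001011000001111.


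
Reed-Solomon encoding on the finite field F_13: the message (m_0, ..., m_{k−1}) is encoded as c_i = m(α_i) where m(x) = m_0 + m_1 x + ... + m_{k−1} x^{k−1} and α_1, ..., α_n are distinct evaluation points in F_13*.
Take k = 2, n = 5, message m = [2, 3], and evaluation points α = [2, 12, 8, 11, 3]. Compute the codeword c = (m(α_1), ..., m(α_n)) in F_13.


c = [8, 12, 0, 9, 11]

Message polynomial: m(x) = 2 + 3·x (mod 13).
For each evaluation point α_i, compute m(α_i) mod 13:
  α_1 = 2: Horner steps 3 → 8, so m(2) = 8.
  α_2 = 12: Horner steps 3 → 12, so m(12) = 12.
  α_3 = 8: Horner steps 3 → 0, so m(8) = 0.
  α_4 = 11: Horner steps 3 → 9, so m(11) = 9.
  α_5 = 3: Horner steps 3 → 11, so m(3) = 11.
Codeword c = [8, 12, 0, 9, 11] ∈ F_13^5.


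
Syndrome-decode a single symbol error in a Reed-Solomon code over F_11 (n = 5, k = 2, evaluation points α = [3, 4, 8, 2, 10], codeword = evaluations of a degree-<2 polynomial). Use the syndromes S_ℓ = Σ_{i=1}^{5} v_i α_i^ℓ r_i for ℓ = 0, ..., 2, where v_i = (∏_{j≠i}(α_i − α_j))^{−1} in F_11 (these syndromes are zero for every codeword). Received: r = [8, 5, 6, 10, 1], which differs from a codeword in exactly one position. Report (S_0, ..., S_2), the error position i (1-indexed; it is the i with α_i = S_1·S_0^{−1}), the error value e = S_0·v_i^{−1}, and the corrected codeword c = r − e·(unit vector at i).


S = (8, 2, 6), error at position 1, error magnitude e = 6, c = [2, 5, 6, 10, 1].

Step 1: column multipliers v_i = (∏_{j≠i}(α_i − α_j))^{−1} mod 11.
  i = 1 (α = 3): (3−4)(3−8)(3−2)(3−10) = (−1)·(−5)·1·(−7) = −35 ≡ 9, so v_1 = 9^{−1} = 5 (mod 11).
  i = 2 (α = 4): (4−3)(4−8)(4−2)(4−10) = 1·(−4)·2·(−6) = 48 ≡ 4, so v_2 = 4^{−1} = 3 (mod 11).
  i = 3 (α = 8): (8−3)(8−4)(8−2)(8−10) = 5·4·6·(−2) = −240 ≡ 2, so v_3 = 2^{−1} = 6 (mod 11).
  i = 4 (α = 2): (2−3)(2−4)(2−8)(2−10) = (−1)·(−2)·(−6)·(−8) = 96 ≡ 8, so v_4 = 8^{−1} = 7 (mod 11).
  i = 5 (α = 10): (10−3)(10−4)(10−8)(10−2) = 7·6·2·8 = 672 ≡ 1, so v_5 = 1^{−1} = 1 (mod 11).
  v = [5, 3, 6, 7, 1].
Step 2: syndromes of r = [8, 5, 6, 10, 1] (all sums mod 11).
  S_0 = Σ v_i r_i = 5·8 + 3·5 + 6·6 + 7·10 + 1·1 = 162 ≡ 8.
  S_1 = Σ v_i α_i r_i = 5·3·8 + 3·4·5 + 6·8·6 + 7·2·10 + 1·10·1 = 618 ≡ 2.
  α_i^2 mod 11 = [9, 5, 9, 4, 1].
  S_2 = Σ v_i α_i^2 r_i = 5·9·8 + 3·5·5 + 6·9·6 + 7·4·10 + 1·1·1 = 1040 ≡ 6.
  S = (8, 2, 6) ≠ 0, so r is not a codeword (an error is present).
Step 3: locate the error. For a single error e at position i, S_ℓ = v_i·e·α_i^ℓ, so α_err = S_1/S_0.
  S_0^{−1} = 8^{−1} = 7 (mod 11), so α_err = 2·7 = 14 ≡ 3 = α_1. Error position i = 1.
  Consistency check: S_2/S_1 = 6·6 = 36 ≡ 3 = α_err ✓ (single-error assumption holds).
Step 4: error magnitude e = S_0/v_1 = S_0·∏_{j≠1}(α_1 − α_j) = 8·9 = 72 ≡ 6 (mod 11).
Step 5: correct position 1: c_1 = r_1 − e = 8 − 6 ≡ 2 (mod 11). Hence c = [2, 5, 6, 10, 1].
  Check: interpolating c through the α_i gives m(x) = 4 + 3·x (degree < 2) with m(α_i) = c_i for every i, so c is indeed a codeword.


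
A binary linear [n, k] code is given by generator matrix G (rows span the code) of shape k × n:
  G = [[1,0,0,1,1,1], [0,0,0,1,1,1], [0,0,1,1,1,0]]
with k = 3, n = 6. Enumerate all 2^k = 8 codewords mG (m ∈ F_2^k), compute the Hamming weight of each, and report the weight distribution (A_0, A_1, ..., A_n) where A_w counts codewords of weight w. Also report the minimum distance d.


Weight distribution: A_0 = 1, A_1 = 1, A_2 = 1, A_3 = 3, A_4 = 2. Minimum distance d = 1.

Enumerate all 2^3 = 8 messages m ∈ F_2^3.
For each, compute codeword c = mG in F_2^6, then tally its weight.
  m = 000 → c = 000000, weight = 0.
  m = 100 → c = 100111, weight = 4.
  m = 010 → c = 000111, weight = 3.
  m = 110 → c = 100000, weight = 1.
  m = 001 → c = 001110, weight = 3.
  m = 101 → c = 101001, weight = 3.
  m = 011 → c = 001001, weight = 2.
  m = 111 → c = 101110, weight = 4.
Tally weights:
  weight 0: 1 codewords.
  weight 1: 1 codewords.
  weight 2: 1 codewords.
  weight 3: 3 codewords.
  weight 4: 2 codewords.
Minimum distance d = smallest w > 0 with A_w > 0 = 1.
Sanity: Σ A_w = 8 = 2^3 = 8 ✓.


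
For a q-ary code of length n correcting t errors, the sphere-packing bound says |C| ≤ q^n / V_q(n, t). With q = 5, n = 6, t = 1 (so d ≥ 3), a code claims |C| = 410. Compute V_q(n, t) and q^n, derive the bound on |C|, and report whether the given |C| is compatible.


V_q(n, t) = 25, q^n = 15625, Hamming bound = 625, |C| = 410 ≤ bound (satisfied).

Step 1: Compute V_q(n, t) = Σ_{j=0}^1 C(n, j) (q−1)^j.
  j = 0: C(6,0)·(4)^0 = 1·1 = 1.
  j = 1: C(6,1)·(4)^1 = 6·4 = 24.
  V_q(n, t) = 1 + 24 = 25.
Step 2: q^n = 5^6 = 15625.
Step 3: Hamming bound ⌊q^n / V_q(n,t)⌋ = ⌊15625/25⌋ = 625.
Step 4: Compare |C| = 410 to 625: satisfied.
The claimed |C| lies below the Hamming bound.


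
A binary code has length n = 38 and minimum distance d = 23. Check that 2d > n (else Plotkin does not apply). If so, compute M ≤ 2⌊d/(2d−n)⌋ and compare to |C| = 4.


Plotkin bound M ≤ 4; given |C| = 4 ≤ bound (satisfied).

Check applicability: 2d = 46, n = 38.
2d − n = 8 > 0, so Plotkin applies.
Compute d/(2d−n) = 23/8 ≈ 2.8750.
⌊d/(2d−n)⌋ = 2.
Plotkin bound: M ≤ 2·2 = 4.
Given |C| = 4, check: satisfied.
This |C| is at the Plotkin bound.


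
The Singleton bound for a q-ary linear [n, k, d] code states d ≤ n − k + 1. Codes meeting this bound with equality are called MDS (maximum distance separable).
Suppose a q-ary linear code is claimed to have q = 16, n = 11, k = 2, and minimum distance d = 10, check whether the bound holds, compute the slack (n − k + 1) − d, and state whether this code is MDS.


Singleton RHS = n − k + 1 = 10, slack = 0, bound satisfied, MDS.

Singleton bound: d ≤ n − k + 1.
Here n = 11, k = 2, so n − k + 1 = 10.
Given d = 10, check d ≤ 10: YES.
Slack = (n − k + 1) − d = 0.
The code is MDS (slack = 0).
Description: the claimed parameters are [11, 2, 10]_16; such a code would be MDS (meets Singleton bound).


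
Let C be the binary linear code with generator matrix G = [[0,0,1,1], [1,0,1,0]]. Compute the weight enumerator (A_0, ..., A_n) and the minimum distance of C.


Weight distribution: A_0 = 1, A_2 = 3. Minimum distance d = 2.

Enumerate all 2^2 = 4 messages m ∈ F_2^2.
For each, compute codeword c = mG in F_2^4, then tally its weight.
  m = 00 → c = 0000, weight = 0.
  m = 10 → c = 0011, weight = 2.
  m = 01 → c = 1010, weight = 2.
  m = 11 → c = 1001, weight = 2.
Tally weights:
  weight 0: 1 codewords.
  weight 2: 3 codewords.
Minimum distance d = smallest w > 0 with A_w > 0 = 2.
Sanity: Σ A_w = 4 = 2^2 = 4 ✓.


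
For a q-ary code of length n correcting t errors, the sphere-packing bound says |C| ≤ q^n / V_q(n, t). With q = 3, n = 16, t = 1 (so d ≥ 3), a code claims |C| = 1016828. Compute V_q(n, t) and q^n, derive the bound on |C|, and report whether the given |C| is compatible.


V_q(n, t) = 33, q^n = 43046721, Hamming bound = 1304446, |C| = 1016828 ≤ bound (satisfied).

Step 1: Compute V_q(n, t) = Σ_{j=0}^1 C(n, j) (q−1)^j.
  j = 0: C(16,0)·(2)^0 = 1·1 = 1.
  j = 1: C(16,1)·(2)^1 = 16·2 = 32.
  V_q(n, t) = 1 + 32 = 33.
Step 2: q^n = 3^16 = 43046721.
Step 3: Hamming bound ⌊q^n / V_q(n,t)⌋ = ⌊43046721/33⌋ = 1304446.
Step 4: Compare |C| = 1016828 to 1304446: satisfied.
The claimed |C| lies below the Hamming bound.


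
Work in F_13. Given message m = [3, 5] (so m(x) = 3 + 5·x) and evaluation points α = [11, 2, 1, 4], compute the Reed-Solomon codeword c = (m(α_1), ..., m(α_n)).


c = [6, 0, 8, 10]

Message polynomial: m(x) = 3 + 5·x (mod 13).
For each evaluation point α_i, compute m(α_i) mod 13:
  α_1 = 11: Horner steps 5 → 6, so m(11) = 6.
  α_2 = 2: Horner steps 5 → 0, so m(2) = 0.
  α_3 = 1: Horner steps 5 → 8, so m(1) = 8.
  α_4 = 4: Horner steps 5 → 10, so m(4) = 10.
Codeword c = [6, 0, 8, 10] ∈ F_13^4.


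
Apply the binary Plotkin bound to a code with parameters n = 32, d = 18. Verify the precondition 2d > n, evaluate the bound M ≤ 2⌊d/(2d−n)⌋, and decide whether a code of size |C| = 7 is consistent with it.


Plotkin bound M ≤ 8; given |C| = 7 ≤ bound (satisfied).

Check applicability: 2d = 36, n = 32.
2d − n = 4 > 0, so Plotkin applies.
Compute d/(2d−n) = 18/4 ≈ 4.5000.
⌊d/(2d−n)⌋ = 4.
Plotkin bound: M ≤ 2·4 = 8.
Given |C| = 7, check: satisfied.
This |C| is below the Plotkin bound.


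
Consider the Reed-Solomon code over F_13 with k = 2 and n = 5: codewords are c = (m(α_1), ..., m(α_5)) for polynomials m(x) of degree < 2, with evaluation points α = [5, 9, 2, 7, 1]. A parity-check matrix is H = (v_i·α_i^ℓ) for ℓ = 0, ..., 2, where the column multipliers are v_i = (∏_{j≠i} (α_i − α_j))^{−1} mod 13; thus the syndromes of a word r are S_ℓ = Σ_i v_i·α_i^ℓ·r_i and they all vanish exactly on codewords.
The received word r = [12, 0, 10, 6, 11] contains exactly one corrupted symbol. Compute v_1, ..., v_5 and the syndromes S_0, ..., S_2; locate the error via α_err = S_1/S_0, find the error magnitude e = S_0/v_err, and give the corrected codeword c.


S = (11, 9, 5), error at position 3, error magnitude e = 2, c = [12, 0, 8, 6, 11].

Step 1: column multipliers v_i = (∏_{j≠i}(α_i − α_j))^{−1} mod 13.
  i = 1 (α = 5): (5−9)(5−2)(5−7)(5−1) = (−4)·3·(−2)·4 = 96 ≡ 5, so v_1 = 5^{−1} = 8 (mod 13).
  i = 2 (α = 9): (9−5)(9−2)(9−7)(9−1) = 4·7·2·8 = 448 ≡ 6, so v_2 = 6^{−1} = 11 (mod 13).
  i = 3 (α = 2): (2−5)(2−9)(2−7)(2−1) = (−3)·(−7)·(−5)·1 = −105 ≡ 12, so v_3 = 12^{−1} = 12 (mod 13).
  i = 4 (α = 7): (7−5)(7−9)(7−2)(7−1) = 2·(−2)·5·6 = −120 ≡ 10, so v_4 = 10^{−1} = 4 (mod 13).
  i = 5 (α = 1): (1−5)(1−9)(1−2)(1−7) = (−4)·(−8)·(−1)·(−6) = 192 ≡ 10, so v_5 = 10^{−1} = 4 (mod 13).
  v = [8, 11, 12, 4, 4].
Step 2: syndromes of r = [12, 0, 10, 6, 11] (all sums mod 13).
  S_0 = Σ v_i r_i = 8·12 + 11·0 + 12·10 + 4·6 + 4·11 = 284 ≡ 11.
  S_1 = Σ v_i α_i r_i = 8·5·12 + 11·9·0 + 12·2·10 + 4·7·6 + 4·1·11 = 932 ≡ 9.
  α_i^2 mod 13 = [12, 3, 4, 10, 1].
  S_2 = Σ v_i α_i^2 r_i = 8·12·12 + 11·3·0 + 12·4·10 + 4·10·6 + 4·1·11 = 1916 ≡ 5.
  S = (11, 9, 5) ≠ 0, so r is not a codeword (an error is present).
Step 3: locate the error. For a single error e at position i, S_ℓ = v_i·e·α_i^ℓ, so α_err = S_1/S_0.
  S_0^{−1} = 11^{−1} = 6 (mod 13), so α_err = 9·6 = 54 ≡ 2 = α_3. Error position i = 3.
  Consistency check: S_2/S_1 = 5·3 = 15 ≡ 2 = α_err ✓ (single-error assumption holds).
Step 4: error magnitude e = S_0/v_3 = S_0·∏_{j≠3}(α_3 − α_j) = 11·12 = 132 ≡ 2 (mod 13).
Step 5: correct position 3: c_3 = r_3 − e = 10 − 2 ≡ 8 (mod 13). Hence c = [12, 0, 8, 6, 11].
  Check: interpolating c through the α_i gives m(x) = 1 + 10·x (degree < 2) with m(α_i) = c_i for every i, so c is indeed a codeword.


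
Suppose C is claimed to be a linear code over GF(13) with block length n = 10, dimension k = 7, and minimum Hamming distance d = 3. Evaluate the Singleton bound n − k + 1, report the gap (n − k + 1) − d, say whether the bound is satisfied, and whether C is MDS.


Singleton RHS = n − k + 1 = 4, slack = 1, bound satisfied, not MDS.

Singleton bound: d ≤ n − k + 1.
Here n = 10, k = 7, so n − k + 1 = 4.
Given d = 3, check d ≤ 4: YES.
Slack = (n − k + 1) − d = 1.
The code is NOT MDS (slack = 1 > 0).
Description: the claimed parameters are [10, 7, 3]_13; such a code would be non-MDS.


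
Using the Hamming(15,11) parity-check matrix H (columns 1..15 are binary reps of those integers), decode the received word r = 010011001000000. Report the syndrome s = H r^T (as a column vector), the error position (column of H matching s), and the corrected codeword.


s = (1, 0, 0, 0)^T, error position = 8, corrected codeword c = 010011011000000

Compute s = H r^T mod 2 one row at a time:
  s_1 = 0 + 1 + 0 + 0 + 0 + 0 + 0 + 0 = 1 ≡ 1 (mod 2).
  s_2 = 0 + 1 + 1 + 0 + 0 + 0 + 0 + 0 = 2 ≡ 0 (mod 2).
  s_3 = 1 + 0 + 1 + 0 + 0 + 0 + 0 + 0 = 2 ≡ 0 (mod 2).
  s_4 = 0 + 0 + 1 + 0 + 1 + 0 + 0 + 0 = 2 ≡ 0 (mod 2).
s = (1, 0, 0, 0)^T — this equals column 8 of H (binary 1000), so error is at position 8.
Correct: flip bit 8 of r = 010011001000000 to get c = 010011011000000.


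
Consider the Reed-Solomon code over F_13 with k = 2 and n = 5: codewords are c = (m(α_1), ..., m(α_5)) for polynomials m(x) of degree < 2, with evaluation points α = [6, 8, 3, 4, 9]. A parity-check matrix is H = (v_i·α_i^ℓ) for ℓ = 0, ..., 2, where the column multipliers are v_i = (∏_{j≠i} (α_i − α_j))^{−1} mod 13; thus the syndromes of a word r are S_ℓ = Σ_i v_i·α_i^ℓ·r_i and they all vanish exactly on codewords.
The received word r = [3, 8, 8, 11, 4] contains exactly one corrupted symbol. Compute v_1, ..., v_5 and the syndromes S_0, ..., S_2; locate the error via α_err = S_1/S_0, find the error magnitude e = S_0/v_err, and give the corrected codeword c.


S = (7, 8, 11), error at position 3, error magnitude e = 6, c = [3, 8, 2, 11, 4].

Step 1: column multipliers v_i = (∏_{j≠i}(α_i − α_j))^{−1} mod 13.
  i = 1 (α = 6): (6−8)(6−3)(6−4)(6−9) = (−2)·3·2·(−3) = 36 ≡ 10, so v_1 = 10^{−1} = 4 (mod 13).
  i = 2 (α = 8): (8−6)(8−3)(8−4)(8−9) = 2·5·4·(−1) = −40 ≡ 12, so v_2 = 12^{−1} = 12 (mod 13).
  i = 3 (α = 3): (3−6)(3−8)(3−4)(3−9) = (−3)·(−5)·(−1)·(−6) = 90 ≡ 12, so v_3 = 12^{−1} = 12 (mod 13).
  i = 4 (α = 4): (4−6)(4−8)(4−3)(4−9) = (−2)·(−4)·1·(−5) = −40 ≡ 12, so v_4 = 12^{−1} = 12 (mod 13).
  i = 5 (α = 9): (9−6)(9−8)(9−3)(9−4) = 3·1·6·5 = 90 ≡ 12, so v_5 = 12^{−1} = 12 (mod 13).
  v = [4, 12, 12, 12, 12].
Step 2: syndromes of r = [3, 8, 8, 11, 4] (all sums mod 13).
  S_0 = Σ v_i r_i = 4·3 + 12·8 + 12·8 + 12·11 + 12·4 = 384 ≡ 7.
  S_1 = Σ v_i α_i r_i = 4·6·3 + 12·8·8 + 12·3·8 + 12·4·11 + 12·9·4 = 2088 ≡ 8.
  α_i^2 mod 13 = [10, 12, 9, 3, 3].
  S_2 = Σ v_i α_i^2 r_i = 4·10·3 + 12·12·8 + 12·9·8 + 12·3·11 + 12·3·4 = 2676 ≡ 11.
  S = (7, 8, 11) ≠ 0, so r is not a codeword (an error is present).
Step 3: locate the error. For a single error e at position i, S_ℓ = v_i·e·α_i^ℓ, so α_err = S_1/S_0.
  S_0^{−1} = 7^{−1} = 2 (mod 13), so α_err = 8·2 = 16 ≡ 3 = α_3. Error position i = 3.
  Consistency check: S_2/S_1 = 11·5 = 55 ≡ 3 = α_err ✓ (single-error assumption holds).
Step 4: error magnitude e = S_0/v_3 = S_0·∏_{j≠3}(α_3 − α_j) = 7·12 = 84 ≡ 6 (mod 13).
Step 5: correct position 3: c_3 = r_3 − e = 8 − 6 ≡ 2 (mod 13). Hence c = [3, 8, 2, 11, 4].
  Check: interpolating c through the α_i gives m(x) = 1 + 9·x (degree < 2) with m(α_i) = c_i for every i, so c is indeed a codeword.


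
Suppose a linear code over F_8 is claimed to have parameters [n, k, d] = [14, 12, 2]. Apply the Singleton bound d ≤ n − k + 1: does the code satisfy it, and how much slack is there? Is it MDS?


Singleton RHS = n − k + 1 = 3, slack = 1, bound satisfied, not MDS.

Singleton bound: d ≤ n − k + 1.
Here n = 14, k = 12, so n − k + 1 = 3.
Given d = 2, check d ≤ 3: YES.
Slack = (n − k + 1) − d = 1.
The code is NOT MDS (slack = 1 > 0).
Description: the claimed parameters are [14, 12, 2]_8; such a code would be non-MDS.


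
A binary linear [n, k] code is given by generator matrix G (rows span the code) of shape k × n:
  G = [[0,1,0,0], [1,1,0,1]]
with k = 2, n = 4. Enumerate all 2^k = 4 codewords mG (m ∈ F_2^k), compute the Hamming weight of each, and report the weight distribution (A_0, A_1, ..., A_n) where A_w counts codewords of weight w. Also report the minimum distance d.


Weight distribution: A_0 = 1, A_1 = 1, A_2 = 1, A_3 = 1. Minimum distance d = 1.

Enumerate all 2^2 = 4 messages m ∈ F_2^2.
For each, compute codeword c = mG in F_2^4, then tally its weight.
  m = 00 → c = 0000, weight = 0.
  m = 10 → c = 0100, weight = 1.
  m = 01 → c = 1101, weight = 3.
  m = 11 → c = 1001, weight = 2.
Tally weights:
  weight 0: 1 codewords.
  weight 1: 1 codewords.
  weight 2: 1 codewords.
  weight 3: 1 codewords.
Minimum distance d = smallest w > 0 with A_w > 0 = 1.
Sanity: Σ A_w = 4 = 2^2 = 4 ✓.


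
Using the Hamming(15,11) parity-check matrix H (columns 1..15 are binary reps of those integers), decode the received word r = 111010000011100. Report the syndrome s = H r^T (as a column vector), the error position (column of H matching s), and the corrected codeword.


s = (1, 1, 1, 1)^T, error position = 15, corrected codeword c = 111010000011101

Compute s = H r^T mod 2 one row at a time:
  s_1 = 0 + 0 + 0 + 1 + 1 + 1 + 0 + 0 = 3 ≡ 1 (mod 2).
  s_2 = 0 + 1 + 0 + 0 + 1 + 1 + 0 + 0 = 3 ≡ 1 (mod 2).
  s_3 = 1 + 1 + 0 + 0 + 0 + 1 + 0 + 0 = 3 ≡ 1 (mod 2).
  s_4 = 1 + 1 + 1 + 0 + 0 + 1 + 1 + 0 = 5 ≡ 1 (mod 2).
s = (1, 1, 1, 1)^T — this equals column 15 of H (binary 1111), so error is at position 15.
Correct: flip bit 15 of r = 111010000011100 to get c = 111010000011101.


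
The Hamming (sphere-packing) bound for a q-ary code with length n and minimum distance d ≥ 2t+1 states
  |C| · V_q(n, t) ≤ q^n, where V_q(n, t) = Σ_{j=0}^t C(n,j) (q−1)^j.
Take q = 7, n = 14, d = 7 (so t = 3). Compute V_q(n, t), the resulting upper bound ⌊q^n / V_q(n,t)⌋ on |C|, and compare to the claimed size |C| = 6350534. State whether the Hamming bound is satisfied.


V_q(n, t) = 81985, q^n = 678223072849, Hamming bound = 8272526, |C| = 6350534 ≤ bound (satisfied).

Step 1: Compute V_q(n, t) = Σ_{j=0}^3 C(n, j) (q−1)^j.
  j = 0: C(14,0)·(6)^0 = 1·1 = 1.
  j = 1: C(14,1)·(6)^1 = 14·6 = 84.
  j = 2: C(14,2)·(6)^2 = 91·36 = 3276.
  j = 3: C(14,3)·(6)^3 = 364·216 = 78624.
  V_q(n, t) = 1 + 84 + 3276 + 78624 = 81985.
Step 2: q^n = 7^14 = 678223072849.
Step 3: Hamming bound ⌊q^n / V_q(n,t)⌋ = ⌊678223072849/81985⌋ = 8272526.
Step 4: Compare |C| = 6350534 to 8272526: satisfied.
The claimed |C| lies below the Hamming bound.


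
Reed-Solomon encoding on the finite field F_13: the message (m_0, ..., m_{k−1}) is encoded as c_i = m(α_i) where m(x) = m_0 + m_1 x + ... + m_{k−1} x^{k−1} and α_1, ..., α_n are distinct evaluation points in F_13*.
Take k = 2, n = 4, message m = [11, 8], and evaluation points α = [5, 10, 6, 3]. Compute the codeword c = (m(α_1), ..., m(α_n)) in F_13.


c = [12, 0, 7, 9]

Message polynomial: m(x) = 11 + 8·x (mod 13).
For each evaluation point α_i, compute m(α_i) mod 13:
  α_1 = 5: Horner steps 8 → 12, so m(5) = 12.
  α_2 = 10: Horner steps 8 → 0, so m(10) = 0.
  α_3 = 6: Horner steps 8 → 7, so m(6) = 7.
  α_4 = 3: Horner steps 8 → 9, so m(3) = 9.
Codeword c = [12, 0, 7, 9] ∈ F_13^4.


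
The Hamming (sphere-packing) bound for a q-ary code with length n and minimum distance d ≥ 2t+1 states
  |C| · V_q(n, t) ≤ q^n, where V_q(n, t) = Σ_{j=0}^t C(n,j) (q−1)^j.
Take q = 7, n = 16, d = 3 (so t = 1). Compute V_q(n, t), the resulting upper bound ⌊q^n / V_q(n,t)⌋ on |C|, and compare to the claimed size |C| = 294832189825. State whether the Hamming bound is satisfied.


V_q(n, t) = 97, q^n = 33232930569601, Hamming bound = 342607531645, |C| = 294832189825 ≤ bound (satisfied).

Step 1: Compute V_q(n, t) = Σ_{j=0}^1 C(n, j) (q−1)^j.
  j = 0: C(16,0)·(6)^0 = 1·1 = 1.
  j = 1: C(16,1)·(6)^1 = 16·6 = 96.
  V_q(n, t) = 1 + 96 = 97.
Step 2: q^n = 7^16 = 33232930569601.
Step 3: Hamming bound ⌊q^n / V_q(n,t)⌋ = ⌊33232930569601/97⌋ = 342607531645.
Step 4: Compare |C| = 294832189825 to 342607531645: satisfied.
The claimed |C| lies below the Hamming bound.


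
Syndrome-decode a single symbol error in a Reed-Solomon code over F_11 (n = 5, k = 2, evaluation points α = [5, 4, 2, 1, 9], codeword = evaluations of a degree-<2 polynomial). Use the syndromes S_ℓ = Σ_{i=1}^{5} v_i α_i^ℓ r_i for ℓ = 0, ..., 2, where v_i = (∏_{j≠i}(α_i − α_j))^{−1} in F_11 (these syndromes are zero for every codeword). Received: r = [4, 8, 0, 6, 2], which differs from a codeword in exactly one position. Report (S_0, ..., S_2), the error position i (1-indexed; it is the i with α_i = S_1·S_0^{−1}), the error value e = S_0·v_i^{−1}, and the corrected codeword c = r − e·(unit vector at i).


S = (8, 10, 7), error at position 2, error magnitude e = 9, c = [4, 10, 0, 6, 2].

Step 1: column multipliers v_i = (∏_{j≠i}(α_i − α_j))^{−1} mod 11.
  i = 1 (α = 5): (5−4)(5−2)(5−1)(5−9) = 1·3·4·(−4) = −48 ≡ 7, so v_1 = 7^{−1} = 8 (mod 11).
  i = 2 (α = 4): (4−5)(4−2)(4−1)(4−9) = (−1)·2·3·(−5) = 30 ≡ 8, so v_2 = 8^{−1} = 7 (mod 11).
  i = 3 (α = 2): (2−5)(2−4)(2−1)(2−9) = (−3)·(−2)·1·(−7) = −42 ≡ 2, so v_3 = 2^{−1} = 6 (mod 11).
  i = 4 (α = 1): (1−5)(1−4)(1−2)(1−9) = (−4)·(−3)·(−1)·(−8) = 96 ≡ 8, so v_4 = 8^{−1} = 7 (mod 11).
  i = 5 (α = 9): (9−5)(9−4)(9−2)(9−1) = 4·5·7·8 = 1120 ≡ 9, so v_5 = 9^{−1} = 5 (mod 11).
  v = [8, 7, 6, 7, 5].
Step 2: syndromes of r = [4, 8, 0, 6, 2] (all sums mod 11).
  S_0 = Σ v_i r_i = 8·4 + 7·8 + 6·0 + 7·6 + 5·2 = 140 ≡ 8.
  S_1 = Σ v_i α_i r_i = 8·5·4 + 7·4·8 + 6·2·0 + 7·1·6 + 5·9·2 = 516 ≡ 10.
  α_i^2 mod 11 = [3, 5, 4, 1, 4].
  S_2 = Σ v_i α_i^2 r_i = 8·3·4 + 7·5·8 + 6·4·0 + 7·1·6 + 5·4·2 = 458 ≡ 7.
  S = (8, 10, 7) ≠ 0, so r is not a codeword (an error is present).
Step 3: locate the error. For a single error e at position i, S_ℓ = v_i·e·α_i^ℓ, so α_err = S_1/S_0.
  S_0^{−1} = 8^{−1} = 7 (mod 11), so α_err = 10·7 = 70 ≡ 4 = α_2. Error position i = 2.
  Consistency check: S_2/S_1 = 7·10 = 70 ≡ 4 = α_err ✓ (single-error assumption holds).
Step 4: error magnitude e = S_0/v_2 = S_0·∏_{j≠2}(α_2 − α_j) = 8·8 = 64 ≡ 9 (mod 11).
Step 5: correct position 2: c_2 = r_2 − e = 8 − 9 ≡ 10 (mod 11). Hence c = [4, 10, 0, 6, 2].
  Check: interpolating c through the α_i gives m(x) = 1 + 5·x (degree < 2) with m(α_i) = c_i for every i, so c is indeed a codeword.


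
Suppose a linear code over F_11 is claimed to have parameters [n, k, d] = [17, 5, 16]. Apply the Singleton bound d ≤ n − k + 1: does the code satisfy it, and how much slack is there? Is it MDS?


Singleton RHS = n − k + 1 = 13, slack = -3, bound violated (no such code; not MDS).

Singleton bound: d ≤ n − k + 1.
Here n = 17, k = 5, so n − k + 1 = 13.
Given d = 16, check d ≤ 13: NO.
Slack = (n − k + 1) − d = -3.
The slack is negative: d = 16 exceeds n − k + 1 = 13 by 3, so the Singleton bound is violated and no linear [17, 5, 16]_11 code can exist. In particular it is not MDS (MDS requires d = n − k + 1 exactly).
Description: the claimed parameters are [17, 5, 16]_11; such a code would be impossible (violates the Singleton bound).


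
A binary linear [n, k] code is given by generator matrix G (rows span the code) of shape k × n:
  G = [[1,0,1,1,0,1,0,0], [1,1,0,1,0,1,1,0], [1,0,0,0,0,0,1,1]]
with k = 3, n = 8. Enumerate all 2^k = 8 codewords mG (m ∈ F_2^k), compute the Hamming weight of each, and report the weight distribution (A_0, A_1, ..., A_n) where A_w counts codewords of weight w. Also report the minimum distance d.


Weight distribution: A_0 = 1, A_3 = 2, A_4 = 3, A_5 = 2. Minimum distance d = 3.

Enumerate all 2^3 = 8 messages m ∈ F_2^3.
For each, compute codeword c = mG in F_2^8, then tally its weight.
  m = 000 → c = 00000000, weight = 0.
  m = 100 → c = 10110100, weight = 4.
  m = 010 → c = 11010110, weight = 5.
  m = 110 → c = 01100010, weight = 3.
  m = 001 → c = 10000011, weight = 3.
  m = 101 → c = 00110111, weight = 5.
  m = 011 → c = 01010101, weight = 4.
  m = 111 → c = 11100001, weight = 4.
Tally weights:
  weight 0: 1 codewords.
  weight 3: 2 codewords.
  weight 4: 3 codewords.
  weight 5: 2 codewords.
Minimum distance d = smallest w > 0 with A_w > 0 = 3.
Sanity: Σ A_w = 8 = 2^3 = 8 ✓.


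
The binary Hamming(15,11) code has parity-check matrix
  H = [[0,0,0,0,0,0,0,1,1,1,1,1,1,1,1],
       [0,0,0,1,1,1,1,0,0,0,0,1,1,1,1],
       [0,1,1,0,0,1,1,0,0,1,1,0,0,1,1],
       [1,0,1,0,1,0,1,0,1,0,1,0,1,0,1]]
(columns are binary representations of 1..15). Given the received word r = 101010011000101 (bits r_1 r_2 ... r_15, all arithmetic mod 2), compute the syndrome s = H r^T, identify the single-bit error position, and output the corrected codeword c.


s = (0, 1, 0, 0)^T, error position = 4, corrected codeword c = 101110011000101

Compute s = H r^T mod 2 one row at a time:
  s_1 = 1 + 1 + 0 + 0 + 0 + 1 + 0 + 1 = 4 ≡ 0 (mod 2).
  s_2 = 0 + 1 + 0 + 0 + 0 + 1 + 0 + 1 = 3 ≡ 1 (mod 2).
  s_3 = 0 + 1 + 0 + 0 + 0 + 0 + 0 + 1 = 2 ≡ 0 (mod 2).
  s_4 = 1 + 1 + 1 + 0 + 1 + 0 + 1 + 1 = 6 ≡ 0 (mod 2).
s = (0, 1, 0, 0)^T — this equals column 4 of H (binary 0100), so error is at position 4.
Correct: flip bit 4 of r = 101010011000101 to get c = 101110011000101.
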